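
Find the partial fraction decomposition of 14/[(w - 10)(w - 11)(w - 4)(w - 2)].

Using Heaviside cover-up: (-7/24)/(w - 10) + (2/9)/(w - 11) + (1/6)/(w - 4) - (7/72)/(w - 2)


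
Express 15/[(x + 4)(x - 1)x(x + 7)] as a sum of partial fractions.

Using Heaviside cover-up: (1/4)/(x + 4) + (3/8)/(x - 1) - (15/28)/x - (5/56)/(x + 7)


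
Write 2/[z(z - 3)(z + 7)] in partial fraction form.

Using cover-up method: A = -2/21, B = 1/15, C = 1/35
Result: (-2/21)/z + (1/15)/(z - 3) + (1/35)/(z + 7)


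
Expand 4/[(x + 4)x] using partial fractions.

4/(x + 4)x = P/(x + 4) + Q/x. P = 4/(-4 - 0) = -1, Q = 4/(0 + 4) = 1
Result: -1/(x + 4) + 1/x


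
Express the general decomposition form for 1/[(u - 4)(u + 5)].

Distinct linear factors: P/(u - 4) + Q/(u + 5)


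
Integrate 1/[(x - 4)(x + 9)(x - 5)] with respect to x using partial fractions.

Cover-up: P = -1/13, Q = 1/182, R = 1/14. Decomposition: (-1/13)/(x - 4) + (1/182)/(x + 9) + (1/14)/(x - 5). Integrate each term: (-1/13) ln|(x - 4)| + (1/182) ln|(x + 9)| + (1/14) ln|(x - 5)| + C


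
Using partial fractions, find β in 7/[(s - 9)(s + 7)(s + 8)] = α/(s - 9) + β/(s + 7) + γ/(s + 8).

Cover-up at s = -7: β = 7/[(-7 - 9)(-7 + 8)] = 7/[(-16)(1)] = -7/16


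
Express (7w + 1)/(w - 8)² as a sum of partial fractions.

(7w + 1) = α(w - 8) + β. At w = 8: β = 7·8 + 1 = 57. Coeff of w: α = 7
Result: 7/(w - 8) + 57/(w - 8)²


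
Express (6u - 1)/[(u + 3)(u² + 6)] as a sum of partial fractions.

At u=-3: α = (6·(-3) - 1)/((-3)² + 6) = -19/15. β = -α = 19/15, γ = 6 - (-3)·α = 11/5
Result: (-19/15)/(u + 3) + ((19/15)u + 11/5)/(u² + 6)


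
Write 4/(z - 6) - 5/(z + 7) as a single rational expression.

Common denominator (z - 6)(z + 7). Numerator: 4(z + 7) - 5(z - 6) = (4z + 28) - (5z - 30) = -z + 58
Result: (-z + 58)/[(z - 6)(z + 7)]


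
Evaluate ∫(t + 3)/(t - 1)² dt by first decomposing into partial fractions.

Decompose: A = 1, B = 1·1 + 3 = 4, so (t + 3)/(t - 1)² = 1/(t - 1) + 4/(t - 1)². Integrate: ∫ A/(t - 1) dt = ln|(t - 1)|; ∫ B/(t - 1)² dt = -4/(t - 1). Sum: ln|(t - 1)| - 4/(t - 1) + C


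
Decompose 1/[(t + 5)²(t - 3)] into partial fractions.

Cover-up at t=3: R = 1/(3 + 5)² = 1/64. Cover-up at t=-5: Q = 1/(-5 - 3) = -1/8. Comparing t² coeff: P = -R = -1/64
Result: (-1/64)/(t + 5) - (1/8)/(t + 5)² + (1/64)/(t - 3)


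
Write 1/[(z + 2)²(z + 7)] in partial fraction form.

Cover-up at z=-7: γ = 1/(-7 + 2)² = 1/25. Cover-up at z=-2: β = 1/(-2 + 7) = 1/5. Comparing z² coeff: α = -γ = -1/25
Result: (-1/25)/(z + 2) + (1/5)/(z + 2)² + (1/25)/(z + 7)


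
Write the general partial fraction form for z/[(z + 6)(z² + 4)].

Linear + irreducible quadratic: α/(z + 6) + (βz + γ)/(z² + 4)


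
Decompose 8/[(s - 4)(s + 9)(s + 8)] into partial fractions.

Using cover-up method: A = 2/39, B = 8/13, C = -2/3
Result: (2/39)/(s - 4) + (8/13)/(s + 9) - (2/3)/(s + 8)


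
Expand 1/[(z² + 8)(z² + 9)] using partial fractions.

Coefficient matching gives α = γ = 0, β = 1/(9-8) = 1, δ = -β = -1
Result: 1/(z² + 8) - 1/(z² + 9)


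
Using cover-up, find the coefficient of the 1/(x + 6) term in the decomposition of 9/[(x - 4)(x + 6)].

Cover (x + 6), set x=-6: 9/((x - 4) at x=-6) = 9/(-10) = -9/10


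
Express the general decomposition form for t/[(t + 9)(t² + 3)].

Linear + irreducible quadratic: P/(t + 9) + (Qt + R)/(t² + 3)


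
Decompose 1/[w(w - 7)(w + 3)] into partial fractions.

Using cover-up method: A = -1/21, B = 1/70, C = 1/30
Result: (-1/21)/w + (1/70)/(w - 7) + (1/30)/(w + 3)


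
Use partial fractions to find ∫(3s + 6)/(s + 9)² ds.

Decompose: A = 3, B = 3·(-9) + 6 = -21, so (3s + 6)/(s + 9)² = 3/(s + 9) - 21/(s + 9)². Integrate: ∫ A/(s + 9) ds = 3 ln|(s + 9)|; ∫ B/(s + 9)² ds = 21/(s + 9). Sum: 3 ln|(s + 9)| + 21/(s + 9) + C


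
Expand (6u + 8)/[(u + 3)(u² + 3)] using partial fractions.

At u=-3: A = (6·(-3) + 8)/((-3)² + 3) = -5/6. B = -A = 5/6, C = 6 - (-3)·A = 7/2
Result: (-5/6)/(u + 3) + ((5/6)u + 7/2)/(u² + 3)


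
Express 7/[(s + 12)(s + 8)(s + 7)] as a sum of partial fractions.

Using cover-up method: A = 7/20, B = -7/4, C = 7/5
Result: (7/20)/(s + 12) - (7/4)/(s + 8) + (7/5)/(s + 7)


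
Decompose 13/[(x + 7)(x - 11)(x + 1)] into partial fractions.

Using cover-up method: P = 13/108, Q = 13/216, R = -13/72
Result: (13/108)/(x + 7) + (13/216)/(x - 11) - (13/72)/(x + 1)


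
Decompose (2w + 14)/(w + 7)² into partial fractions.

(2w + 14) = A(w + 7) + B. At w = -7: B = 2·(-7) + 14 = 0. Coeff of w: A = 2
Result: 2/(w + 7)


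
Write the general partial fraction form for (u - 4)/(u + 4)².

Repeated linear factor: P/(u + 4) + Q/(u + 4)²


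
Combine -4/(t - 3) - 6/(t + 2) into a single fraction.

Common denominator (t - 3)(t + 2). Numerator: -4(t + 2) - 6(t - 3) = (-4t - 8) - (6t - 18) = -10t + 10
Result: (-10t + 10)/[(t - 3)(t + 2)]


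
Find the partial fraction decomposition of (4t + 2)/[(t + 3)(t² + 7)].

At t=-3: A = (4·(-3) + 2)/((-3)² + 7) = -5/8. B = -A = 5/8, C = 4 - (-3)·A = 17/8
Result: (-5/8)/(t + 3) + ((5/8)t + 17/8)/(t² + 7)


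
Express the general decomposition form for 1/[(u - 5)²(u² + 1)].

Repeated linear + quadratic: α/(u - 5) + β/(u - 5)² + (γu + δ)/(u² + 1)


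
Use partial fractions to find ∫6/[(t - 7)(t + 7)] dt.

Decompose: 6/[(t - 7)(t + 7)] = (3/7)/(t - 7) - (3/7)/(t + 7). Integrate each term: (3/7) ln|(t - 7)| - (3/7) ln|(t + 7)| + C


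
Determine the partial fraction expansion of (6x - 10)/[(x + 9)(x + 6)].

At x=-9: α = (6·(-9) - 10)/(-9 + 6) = 64/3. At x=-6: β = (6·(-6) - 10)/(-6 + 9) = -46/3
Result: (64/3)/(x + 9) - (46/3)/(x + 6)


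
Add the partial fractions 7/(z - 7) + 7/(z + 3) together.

Common denominator (z - 7)(z + 3). Numerator: 7(z + 3) + 7(z - 7) = (7z + 21) + (7z - 49) = 14z - 28
Result: (14z - 28)/[(z - 7)(z + 3)]


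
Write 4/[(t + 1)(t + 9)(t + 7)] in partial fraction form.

Using cover-up method: α = 1/12, β = 1/4, γ = -1/3
Result: (1/12)/(t + 1) + (1/4)/(t + 9) - (1/3)/(t + 7)


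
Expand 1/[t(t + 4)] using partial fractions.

1/t(t + 4) = A/t + B/(t + 4). A = 1/(0 + 4) = 1/4, B = 1/(-4 - 0) = -1/4
Result: (1/4)/t - (1/4)/(t + 4)


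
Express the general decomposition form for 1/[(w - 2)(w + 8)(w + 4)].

Three distinct linear factors: P/(w - 2) + Q/(w + 8) + R/(w + 4)


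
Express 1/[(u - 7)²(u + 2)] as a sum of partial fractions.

Cover-up at u=-2: γ = 1/(-2 - 7)² = 1/81. Cover-up at u=7: β = 1/(7 + 2) = 1/9. Comparing u² coeff: α = -γ = -1/81
Result: (-1/81)/(u - 7) + (1/9)/(u - 7)² + (1/81)/(u + 2)


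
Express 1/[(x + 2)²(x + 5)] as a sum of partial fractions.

Cover-up at x=-5: C = 1/(-5 + 2)² = 1/9. Cover-up at x=-2: B = 1/(-2 + 5) = 1/3. Comparing x² coeff: A = -C = -1/9
Result: (-1/9)/(x + 2) + (1/3)/(x + 2)² + (1/9)/(x + 5)


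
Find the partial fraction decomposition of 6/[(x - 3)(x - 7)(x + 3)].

Using cover-up method: A = -1/4, B = 3/20, C = 1/10
Result: (-1/4)/(x - 3) + (3/20)/(x - 7) + (1/10)/(x + 3)


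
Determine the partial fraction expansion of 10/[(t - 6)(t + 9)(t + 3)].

Using cover-up method: A = 2/27, B = 1/9, C = -5/27
Result: (2/27)/(t - 6) + (1/9)/(t + 9) - (5/27)/(t + 3)


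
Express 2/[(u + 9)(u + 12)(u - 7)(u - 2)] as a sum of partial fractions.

Using Heaviside cover-up: (1/264)/(u + 9) - (1/399)/(u + 12) + (1/760)/(u - 7) - (1/385)/(u - 2)


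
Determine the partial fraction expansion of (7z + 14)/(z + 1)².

(7z + 14) = P(z + 1) + Q. At z = -1: Q = 7·(-1) + 14 = 7. Coeff of z: P = 7
Result: 7/(z + 1) + 7/(z + 1)²


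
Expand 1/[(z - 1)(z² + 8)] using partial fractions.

Cover-up at z = 1: P = 1/(1² + 8) = 1/9. Then Q = -P = -1/9, R = -P·(0 + 1) = -1/9
Result: (1/9)/(z - 1) - ((1/9)z + 1/9)/(z² + 8)


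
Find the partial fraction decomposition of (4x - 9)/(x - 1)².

(4x - 9) = A(x - 1) + B. At x = 1: B = 4·1 - 9 = -5. Coeff of x: A = 4
Result: 4/(x - 1) - 5/(x - 1)²


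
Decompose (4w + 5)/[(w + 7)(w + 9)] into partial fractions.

At w=-7: A = (4·(-7) + 5)/(-7 + 9) = -23/2. At w=-9: B = (4·(-9) + 5)/(-9 + 7) = 31/2
Result: (-23/2)/(w + 7) + (31/2)/(w + 9)


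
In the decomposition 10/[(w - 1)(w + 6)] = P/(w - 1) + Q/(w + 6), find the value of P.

Cover-up at w = 1: P = 10/(1 + 6) = 10/7


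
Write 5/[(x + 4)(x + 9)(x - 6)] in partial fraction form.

Using cover-up method: P = -1/10, Q = 1/15, R = 1/30
Result: (-1/10)/(x + 4) + (1/15)/(x + 9) + (1/30)/(x - 6)


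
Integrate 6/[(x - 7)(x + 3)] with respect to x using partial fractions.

Decompose: 6/[(x - 7)(x + 3)] = (3/5)/(x - 7) - (3/5)/(x + 3). Integrate each term: (3/5) ln|(x - 7)| - (3/5) ln|(x + 3)| + C


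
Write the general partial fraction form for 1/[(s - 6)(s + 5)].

Distinct linear factors: P/(s - 6) + Q/(s + 5)


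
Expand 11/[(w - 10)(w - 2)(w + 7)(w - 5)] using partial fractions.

Using Heaviside cover-up: (11/680)/(w - 10) + (11/216)/(w - 2) - (11/1836)/(w + 7) - (11/180)/(w - 5)


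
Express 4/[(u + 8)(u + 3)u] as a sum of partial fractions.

Using cover-up method: α = 1/10, β = -4/15, γ = 1/6
Result: (1/10)/(u + 8) - (4/15)/(u + 3) + (1/6)/u


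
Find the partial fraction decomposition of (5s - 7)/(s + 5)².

(5s - 7) = α(s + 5) + β. At s = -5: β = 5·(-5) - 7 = -32. Coeff of s: α = 5
Result: 5/(s + 5) - 32/(s + 5)²


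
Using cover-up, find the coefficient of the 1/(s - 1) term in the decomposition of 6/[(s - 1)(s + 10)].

Cover (s - 1), set s=1: 6/((s + 10) at s=1) = 6/(11) = 6/11


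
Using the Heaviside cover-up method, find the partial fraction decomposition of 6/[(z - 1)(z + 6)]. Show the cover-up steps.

Cover (z - 1): set z=1, get P = 6/(1 + 6) = 6/7. Cover (z + 6): set z=-6, get Q = 6/(-6 - 1) = -6/7.
Result: (6/7)/(z - 1) - (6/7)/(z + 6)


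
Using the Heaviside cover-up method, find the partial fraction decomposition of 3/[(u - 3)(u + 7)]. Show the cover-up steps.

Cover (u - 3): set u=3, get P = 3/(3 + 7) = 3/10. Cover (u + 7): set u=-7, get Q = 3/(-7 - 3) = -3/10.
Result: (3/10)/(u - 3) - (3/10)/(u + 7)


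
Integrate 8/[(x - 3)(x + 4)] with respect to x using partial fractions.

Decompose: 8/[(x - 3)(x + 4)] = (8/7)/(x - 3) - (8/7)/(x + 4). Integrate each term: (8/7) ln|(x - 3)| - (8/7) ln|(x + 4)| + C


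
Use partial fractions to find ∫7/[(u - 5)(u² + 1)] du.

Cover-up at u=5: A = 7/(5²+1) = 7/26. Coeff matching: B = -7/26, C = -35/26. Decomposition: (7/26)/(u - 5) - ((7/26)u + 35/26)/(u² + 1). Integrate: linear → ln, quadratic → (1/2)ln + arctan: (7/26) ln|(u - 5)| - (7/52) ln(u² + 1) - (35/26) arctan(u) + C


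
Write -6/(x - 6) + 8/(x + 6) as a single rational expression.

Common denominator (x - 6)(x + 6). Numerator: -6(x + 6) + 8(x - 6) = (-6x - 36) + (8x - 48) = 2x - 84
Result: (2x - 84)/[(x - 6)(x + 6)]


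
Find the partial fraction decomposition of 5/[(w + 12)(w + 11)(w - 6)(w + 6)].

Using Heaviside cover-up: (-5/108)/(w + 12) + (1/17)/(w + 11) + (5/3672)/(w - 6) - (1/72)/(w + 6)


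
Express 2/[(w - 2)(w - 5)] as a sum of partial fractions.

2/(w - 2)(w - 5) = α/(w - 2) + β/(w - 5). α = 2/(2 - 5) = -2/3, β = 2/(5 - 2) = 2/3
Result: (-2/3)/(w - 2) + (2/3)/(w - 5)


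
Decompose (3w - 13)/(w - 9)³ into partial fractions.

(3w - 13) = α(w - 9)² + β(w - 9) + γ. At w = 9: γ = 3·9 - 13 = 14. Coefficients: α = 0, β = 3
Result: 3/(w - 9)² + 14/(w - 9)³


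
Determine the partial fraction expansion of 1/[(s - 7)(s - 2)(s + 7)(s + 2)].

Using Heaviside cover-up: (1/630)/(s - 7) - (1/180)/(s - 2) - (1/630)/(s + 7) + (1/180)/(s + 2)


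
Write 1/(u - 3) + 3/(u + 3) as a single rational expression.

Common denominator (u - 3)(u + 3). Numerator: 1(u + 3) + 3(u - 3) = (u + 3) + (3u - 9) = 4u - 6
Result: (4u - 6)/[(u - 3)(u + 3)]


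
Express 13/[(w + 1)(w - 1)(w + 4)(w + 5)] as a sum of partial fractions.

Using Heaviside cover-up: (-13/24)/(w + 1) + (13/60)/(w - 1) + (13/15)/(w + 4) - (13/24)/(w + 5)


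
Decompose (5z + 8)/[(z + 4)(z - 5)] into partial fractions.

At z=-4: P = (5·(-4) + 8)/(-4 - 5) = 4/3. At z=5: Q = (5·5 + 8)/(5 + 4) = 11/3
Result: (4/3)/(z + 4) + (11/3)/(z - 5)


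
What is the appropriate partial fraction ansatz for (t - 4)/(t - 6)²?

Repeated linear factor: α/(t - 6) + β/(t - 6)²


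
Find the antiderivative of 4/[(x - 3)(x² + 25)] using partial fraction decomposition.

Cover-up at x=3: P = 4/(3²+25) = 2/17. Coeff matching: Q = -2/17, R = -6/17. Decomposition: (2/17)/(x - 3) - ((2/17)x + 6/17)/(x² + 25). Integrate: linear → ln, quadratic → (1/2)ln + arctan: (2/17) ln|(x - 3)| - (1/17) ln(x² + 25) - (6/85) arctan(x/5) + C


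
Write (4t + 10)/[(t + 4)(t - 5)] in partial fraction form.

At t=-4: P = (4·(-4) + 10)/(-4 - 5) = 2/3. At t=5: Q = (4·5 + 10)/(5 + 4) = 10/3
Result: (2/3)/(t + 4) + (10/3)/(t - 5)


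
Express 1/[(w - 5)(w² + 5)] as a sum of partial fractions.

Cover-up at w = 5: A = 1/(5² + 5) = 1/30. Then B = -A = -1/30, C = -A·(0 + 5) = -1/6
Result: (1/30)/(w - 5) - ((1/30)w + 1/6)/(w² + 5)


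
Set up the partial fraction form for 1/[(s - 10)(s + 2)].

Distinct linear factors: α/(s - 10) + β/(s + 2)


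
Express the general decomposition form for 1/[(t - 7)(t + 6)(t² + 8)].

Two linear + quadratic: A/(t - 7) + B/(t + 6) + (Ct + D)/(t² + 8)


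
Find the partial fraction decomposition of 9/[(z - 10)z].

9/(z - 10)z = α/(z - 10) + β/z. α = 9/(10 - 0) = 9/10, β = 9/(0 - 10) = -9/10
Result: (9/10)/(z - 10) - (9/10)/z


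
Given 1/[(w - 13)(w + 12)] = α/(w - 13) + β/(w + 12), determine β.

Cover-up at w = -12: β = 1/(-12 - 13) = -1/25


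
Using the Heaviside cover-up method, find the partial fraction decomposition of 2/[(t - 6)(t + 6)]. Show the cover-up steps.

Cover (t - 6): set t=6, get A = 2/(6 + 6) = 1/6. Cover (t + 6): set t=-6, get B = 2/(-6 - 6) = -1/6.
Result: (1/6)/(t - 6) - (1/6)/(t + 6)


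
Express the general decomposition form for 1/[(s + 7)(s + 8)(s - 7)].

Three distinct linear factors: A/(s + 7) + B/(s + 8) + C/(s - 7)


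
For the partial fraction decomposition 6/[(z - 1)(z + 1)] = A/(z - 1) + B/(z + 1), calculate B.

Cover-up at z = -1: B = 6/(-1 - 1) = -6/2 = -3


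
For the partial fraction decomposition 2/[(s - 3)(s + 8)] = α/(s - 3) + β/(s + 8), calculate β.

Cover-up at s = -8: β = 2/(-8 - 3) = -2/11


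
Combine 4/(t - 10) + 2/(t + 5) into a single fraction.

Common denominator (t - 10)(t + 5). Numerator: 4(t + 5) + 2(t - 10) = (4t + 20) + (2t - 20) = 6t
Result: (6t)/[(t - 10)(t + 5)]


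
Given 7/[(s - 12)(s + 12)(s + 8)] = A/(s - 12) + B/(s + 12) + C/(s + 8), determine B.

Cover-up at s = -12: B = 7/[(-12 - 12)(-12 + 8)] = 7/[(-24)(-4)] = 7/96


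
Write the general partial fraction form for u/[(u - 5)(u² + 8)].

Linear + irreducible quadratic: α/(u - 5) + (βu + γ)/(u² + 8)


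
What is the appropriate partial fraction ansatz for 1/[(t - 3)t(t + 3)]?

Three distinct linear factors: P/(t - 3) + Q/t + R/(t + 3)


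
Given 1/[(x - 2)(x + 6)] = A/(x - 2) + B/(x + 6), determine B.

Cover-up at x = -6: B = 1/(-6 - 2) = -1/8


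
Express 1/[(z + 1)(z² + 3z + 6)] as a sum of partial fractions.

Cover-up at z = -1: P = 1/((-1)² + 3·(-1) + 6) = 1/4. Then Q = -P = -1/4, R = -P·(3 - 1) = -1/2
Result: (1/4)/(z + 1) - ((1/4)z + 1/2)/(z² + 3z + 6)


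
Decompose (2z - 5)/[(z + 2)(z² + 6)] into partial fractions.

At z=-2: A = (2·(-2) - 5)/((-2)² + 6) = -9/10. B = -A = 9/10, C = 2 - (-2)·A = 1/5
Result: (-9/10)/(z + 2) + ((9/10)z + 1/5)/(z² + 6)


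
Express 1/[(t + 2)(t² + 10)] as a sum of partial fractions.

Cover-up at t = -2: α = 1/((-2)² + 10) = 1/14. Then β = -α = -1/14, γ = -α·(0 - 2) = 1/7
Result: (1/14)/(t + 2) - ((1/14)t - 1/7)/(t² + 10)


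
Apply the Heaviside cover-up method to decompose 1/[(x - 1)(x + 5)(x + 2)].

Cover (x - 1), x=1: P = 1/[(1 + 5)(1 + 2)] = 1/18. Cover (x + 5), x=-5: Q = 1/[(-5 - 1)(-5 + 2)] = 1/18. Cover (x + 2), x=-2: R = 1/[(-2 - 1)(-2 + 5)] = -1/9.
Result: (1/18)/(x - 1) + (1/18)/(x + 5) - (1/9)/(x + 2)


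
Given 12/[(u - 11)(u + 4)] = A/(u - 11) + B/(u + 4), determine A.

Cover-up at u = 11: A = 12/(11 + 4) = 12/15 = 4/5


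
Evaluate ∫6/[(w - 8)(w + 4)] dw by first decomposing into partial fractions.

Decompose: 6/[(w - 8)(w + 4)] = (1/2)/(w - 8) - (1/2)/(w + 4). Integrate each term: (1/2) ln|(w - 8)| - (1/2) ln|(w + 4)| + C


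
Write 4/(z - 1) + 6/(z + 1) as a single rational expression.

Common denominator (z - 1)(z + 1). Numerator: 4(z + 1) + 6(z - 1) = (4z + 4) + (6z - 6) = 10z - 2
Result: (10z - 2)/[(z - 1)(z + 1)]


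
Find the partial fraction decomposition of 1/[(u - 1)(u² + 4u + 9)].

Cover-up at u = 1: P = 1/(1² + 4·1 + 9) = 1/14. Then Q = -P = -1/14, R = -P·(4 + 1) = -5/14
Result: (1/14)/(u - 1) - ((1/14)u + 5/14)/(u² + 4u + 9)


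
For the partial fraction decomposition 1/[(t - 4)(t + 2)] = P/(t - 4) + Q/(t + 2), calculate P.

Cover-up at t = 4: P = 1/(4 + 2) = 1/6


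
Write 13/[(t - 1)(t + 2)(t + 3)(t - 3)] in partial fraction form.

Using Heaviside cover-up: (-13/24)/(t - 1) + (13/15)/(t + 2) - (13/24)/(t + 3) + (13/60)/(t - 3)


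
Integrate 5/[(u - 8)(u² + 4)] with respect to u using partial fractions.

Cover-up at u=8: A = 5/(8²+4) = 5/68. Coeff matching: B = -5/68, C = -10/17. Decomposition: (5/68)/(u - 8) - ((5/68)u + 10/17)/(u² + 4). Integrate: linear → ln, quadratic → (1/2)ln + arctan: (5/68) ln|(u - 8)| - (5/136) ln(u² + 4) - (5/17) arctan(u/2) + C


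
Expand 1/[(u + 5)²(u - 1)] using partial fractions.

Cover-up at u=1: C = 1/(1 + 5)² = 1/36. Cover-up at u=-5: B = 1/(-5 - 1) = -1/6. Comparing u² coeff: A = -C = -1/36
Result: (-1/36)/(u + 5) - (1/6)/(u + 5)² + (1/36)/(u - 1)


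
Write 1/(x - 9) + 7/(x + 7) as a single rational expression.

Common denominator (x - 9)(x + 7). Numerator: 1(x + 7) + 7(x - 9) = (x + 7) + (7x - 63) = 8x - 56
Result: (8x - 56)/[(x - 9)(x + 7)]


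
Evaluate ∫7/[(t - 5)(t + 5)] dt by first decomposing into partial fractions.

Decompose: 7/[(t - 5)(t + 5)] = (7/10)/(t - 5) - (7/10)/(t + 5). Integrate each term: (7/10) ln|(t - 5)| - (7/10) ln|(t + 5)| + C


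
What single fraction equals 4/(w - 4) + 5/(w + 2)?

Common denominator (w - 4)(w + 2). Numerator: 4(w + 2) + 5(w - 4) = (4w + 8) + (5w - 20) = 9w - 12
Result: (9w - 12)/[(w - 4)(w + 2)]


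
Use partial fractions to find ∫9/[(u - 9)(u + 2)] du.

Decompose: 9/[(u - 9)(u + 2)] = (9/11)/(u - 9) - (9/11)/(u + 2). Integrate each term: (9/11) ln|(u - 9)| - (9/11) ln|(u + 2)| + C


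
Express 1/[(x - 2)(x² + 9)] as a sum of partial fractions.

Cover-up at x = 2: P = 1/(2² + 9) = 1/13. Then Q = -P = -1/13, R = -P·(0 + 2) = -2/13
Result: (1/13)/(x - 2) - ((1/13)x + 2/13)/(x² + 9)


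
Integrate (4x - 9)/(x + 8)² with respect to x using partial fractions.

Decompose: P = 4, Q = 4·(-8) - 9 = -41, so (4x - 9)/(x + 8)² = 4/(x + 8) - 41/(x + 8)². Integrate: ∫ P/(x + 8) dx = 4 ln|(x + 8)|; ∫ Q/(x + 8)² dx = 41/(x + 8). Sum: 4 ln|(x + 8)| + 41/(x + 8) + C


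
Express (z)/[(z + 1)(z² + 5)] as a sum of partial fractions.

At z=-1: P = (1·(-1) + 0)/((-1)² + 5) = -1/6. Q = -P = 1/6, R = 1 - (-1)·P = 5/6
Result: (-1/6)/(z + 1) + ((1/6)z + 5/6)/(z² + 5)


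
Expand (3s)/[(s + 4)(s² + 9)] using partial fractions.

At s=-4: A = (3·(-4) + 0)/((-4)² + 9) = -12/25. B = -A = 12/25, C = 3 - (-4)·A = 27/25
Result: (-12/25)/(s + 4) + ((12/25)s + 27/25)/(s² + 9)


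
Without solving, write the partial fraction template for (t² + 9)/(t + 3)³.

Repeated linear factor (power 3): α/(t + 3) + β/(t + 3)² + γ/(t + 3)³


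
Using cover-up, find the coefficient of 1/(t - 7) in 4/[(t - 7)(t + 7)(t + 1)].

Cover (t - 7), set t=7: 4/[(7 + 7)(7 + 1)] = 1/28


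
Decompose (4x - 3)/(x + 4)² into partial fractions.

(4x - 3) = P(x + 4) + Q. At x = -4: Q = 4·(-4) - 3 = -19. Coeff of x: P = 4
Result: 4/(x + 4) - 19/(x + 4)²


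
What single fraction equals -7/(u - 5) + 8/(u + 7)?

Common denominator (u - 5)(u + 7). Numerator: -7(u + 7) + 8(u - 5) = (-7u - 49) + (8u - 40) = u - 89
Result: (u - 89)/[(u - 5)(u + 7)]


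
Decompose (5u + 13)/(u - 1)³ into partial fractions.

(5u + 13) = α(u - 1)² + β(u - 1) + γ. At u = 1: γ = 5·1 + 13 = 18. Coefficients: α = 0, β = 5
Result: 5/(u - 1)² + 18/(u - 1)³


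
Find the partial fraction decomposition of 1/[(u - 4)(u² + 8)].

Cover-up at u = 4: A = 1/(4² + 8) = 1/24. Then B = -A = -1/24, C = -A·(0 + 4) = -1/6
Result: (1/24)/(u - 4) - ((1/24)u + 1/6)/(u² + 8)


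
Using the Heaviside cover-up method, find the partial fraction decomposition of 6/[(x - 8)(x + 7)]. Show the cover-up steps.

Cover (x - 8): set x=8, get A = 6/(8 + 7) = 2/5. Cover (x + 7): set x=-7, get B = 6/(-7 - 8) = -2/5.
Result: (2/5)/(x - 8) - (2/5)/(x + 7)


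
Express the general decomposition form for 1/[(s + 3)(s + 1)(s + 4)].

Three distinct linear factors: A/(s + 3) + B/(s + 1) + C/(s + 4)


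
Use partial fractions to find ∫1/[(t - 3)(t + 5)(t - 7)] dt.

Cover-up: α = -1/32, β = 1/96, γ = 1/48. Decomposition: (-1/32)/(t - 3) + (1/96)/(t + 5) + (1/48)/(t - 7). Integrate each term: (-1/32) ln|(t - 3)| + (1/96) ln|(t + 5)| + (1/48) ln|(t - 7)| + C


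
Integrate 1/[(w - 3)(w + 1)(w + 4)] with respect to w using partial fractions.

Cover-up: A = 1/28, B = -1/12, C = 1/21. Decomposition: (1/28)/(w - 3) - (1/12)/(w + 1) + (1/21)/(w + 4). Integrate each term: (1/28) ln|(w - 3)| - (1/12) ln|(w + 1)| + (1/21) ln|(w + 4)| + C


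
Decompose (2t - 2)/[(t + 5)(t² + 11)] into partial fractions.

At t=-5: α = (2·(-5) - 2)/((-5)² + 11) = -1/3. β = -α = 1/3, γ = 2 - (-5)·α = 1/3
Result: (-1/3)/(t + 5) + ((1/3)t + 1/3)/(t² + 11)


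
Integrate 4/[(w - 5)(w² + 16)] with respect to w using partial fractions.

Cover-up at w=5: A = 4/(5²+16) = 4/41. Coeff matching: B = -4/41, C = -20/41. Decomposition: (4/41)/(w - 5) - ((4/41)w + 20/41)/(w² + 16). Integrate: linear → ln, quadratic → (1/2)ln + arctan: (4/41) ln|(w - 5)| - (2/41) ln(w² + 16) - (5/41) arctan(w/4) + C


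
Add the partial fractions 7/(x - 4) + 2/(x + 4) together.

Common denominator (x - 4)(x + 4). Numerator: 7(x + 4) + 2(x - 4) = (7x + 28) + (2x - 8) = 9x + 20
Result: (9x + 20)/[(x - 4)(x + 4)]


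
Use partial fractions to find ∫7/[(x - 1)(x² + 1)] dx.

Cover-up at x=1: P = 7/(1²+1) = 7/2. Coeff matching: Q = -7/2, R = -7/2. Decomposition: (7/2)/(x - 1) - ((7/2)x + 7/2)/(x² + 1). Integrate: linear → ln, quadratic → (1/2)ln + arctan: (7/2) ln|(x - 1)| - (7/4) ln(x² + 1) - (7/2) arctan(x) + C


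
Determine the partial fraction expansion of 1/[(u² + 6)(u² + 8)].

Coefficient matching gives P = R = 0, Q = 1/(8-6) = 1/2, S = -Q = -1/2
Result: (1/2)/(u² + 6) - (1/2)/(u² + 8)


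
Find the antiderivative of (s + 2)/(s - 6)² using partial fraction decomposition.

Decompose: P = 1, Q = 1·6 + 2 = 8, so (s + 2)/(s - 6)² = 1/(s - 6) + 8/(s - 6)². Integrate: ∫ P/(s - 6) ds = ln|(s - 6)|; ∫ Q/(s - 6)² ds = -8/(s - 6). Sum: ln|(s - 6)| - 8/(s - 6) + C


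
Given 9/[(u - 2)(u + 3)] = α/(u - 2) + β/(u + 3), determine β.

Cover-up at u = -3: β = 9/(-3 - 2) = -9/5


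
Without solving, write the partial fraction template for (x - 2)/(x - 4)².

Repeated linear factor: A/(x - 4) + B/(x - 4)²


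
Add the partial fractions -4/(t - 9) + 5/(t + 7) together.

Common denominator (t - 9)(t + 7). Numerator: -4(t + 7) + 5(t - 9) = (-4t - 28) + (5t - 45) = t - 73
Result: (t - 73)/[(t - 9)(t + 7)]


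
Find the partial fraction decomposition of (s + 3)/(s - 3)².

(s + 3) = A(s - 3) + B. At s = 3: B = 1·3 + 3 = 6. Coeff of s: A = 1
Result: 1/(s - 3) + 6/(s - 3)²


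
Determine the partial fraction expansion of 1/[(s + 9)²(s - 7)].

Cover-up at s=7: R = 1/(7 + 9)² = 1/256. Cover-up at s=-9: Q = 1/(-9 - 7) = -1/16. Comparing s² coeff: P = -R = -1/256
Result: (-1/256)/(s + 9) - (1/16)/(s + 9)² + (1/256)/(s - 7)


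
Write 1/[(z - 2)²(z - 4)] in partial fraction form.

Cover-up at z=4: R = 1/(4 - 2)² = 1/4. Cover-up at z=2: Q = 1/(2 - 4) = -1/2. Comparing z² coeff: P = -R = -1/4
Result: (-1/4)/(z - 2) - (1/2)/(z - 2)² + (1/4)/(z - 4)


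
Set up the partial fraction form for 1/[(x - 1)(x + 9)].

Distinct linear factors: α/(x - 1) + β/(x + 9)


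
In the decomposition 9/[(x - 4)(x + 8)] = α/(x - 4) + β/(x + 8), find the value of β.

Cover-up at x = -8: β = 9/(-8 - 4) = -9/12 = -3/4


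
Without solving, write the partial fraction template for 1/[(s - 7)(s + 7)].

Distinct linear factors: P/(s - 7) + Q/(s + 7)


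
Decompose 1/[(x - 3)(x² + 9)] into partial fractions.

Cover-up at x = 3: A = 1/(3² + 9) = 1/18. Then B = -A = -1/18, C = -A·(0 + 3) = -1/6
Result: (1/18)/(x - 3) - ((1/18)x + 1/6)/(x² + 9)


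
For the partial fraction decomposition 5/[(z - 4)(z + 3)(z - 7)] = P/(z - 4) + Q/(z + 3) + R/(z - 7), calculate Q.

Cover-up at z = -3: Q = 5/[(-3 - 4)(-3 - 7)] = 5/[(-7)(-10)] = 5/70 = 1/14


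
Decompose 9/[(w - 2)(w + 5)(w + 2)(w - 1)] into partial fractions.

Using Heaviside cover-up: (9/28)/(w - 2) - (1/14)/(w + 5) + (1/4)/(w + 2) - (1/2)/(w - 1)


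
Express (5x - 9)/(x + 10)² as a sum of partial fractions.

(5x - 9) = α(x + 10) + β. At x = -10: β = 5·(-10) - 9 = -59. Coeff of x: α = 5
Result: 5/(x + 10) - 59/(x + 10)²


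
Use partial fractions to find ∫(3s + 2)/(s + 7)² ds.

Decompose: α = 3, β = 3·(-7) + 2 = -19, so (3s + 2)/(s + 7)² = 3/(s + 7) - 19/(s + 7)². Integrate: ∫ α/(s + 7) ds = 3 ln|(s + 7)|; ∫ β/(s + 7)² ds = 19/(s + 7). Sum: 3 ln|(s + 7)| + 19/(s + 7) + C


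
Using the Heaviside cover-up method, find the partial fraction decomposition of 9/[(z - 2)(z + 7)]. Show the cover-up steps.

Cover (z - 2): set z=2, get α = 9/(2 + 7) = 1. Cover (z + 7): set z=-7, get β = 9/(-7 - 2) = -1.
Result: 1/(z - 2) - 1/(z + 7)


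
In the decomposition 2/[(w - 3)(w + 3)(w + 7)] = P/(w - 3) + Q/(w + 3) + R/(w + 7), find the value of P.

Cover-up at w = 3: P = 2/[(3 + 3)(3 + 7)] = 2/[(6)(10)] = 2/60 = 1/30


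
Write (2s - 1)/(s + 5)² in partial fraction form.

(2s - 1) = A(s + 5) + B. At s = -5: B = 2·(-5) - 1 = -11. Coeff of s: A = 2
Result: 2/(s + 5) - 11/(s + 5)²


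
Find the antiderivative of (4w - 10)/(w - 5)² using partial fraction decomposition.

Decompose: A = 4, B = 4·5 - 10 = 10, so (4w - 10)/(w - 5)² = 4/(w - 5) + 10/(w - 5)². Integrate: ∫ A/(w - 5) dw = 4 ln|(w - 5)|; ∫ B/(w - 5)² dw = -10/(w - 5). Sum: 4 ln|(w - 5)| - 10/(w - 5) + C


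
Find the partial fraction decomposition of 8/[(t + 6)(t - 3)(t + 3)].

Using cover-up method: A = 8/27, B = 4/27, C = -4/9
Result: (8/27)/(t + 6) + (4/27)/(t - 3) - (4/9)/(t + 3)


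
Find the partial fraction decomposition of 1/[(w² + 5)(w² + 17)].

Coefficient matching gives A = C = 0, B = 1/(17-5) = 1/12, D = -B = -1/12
Result: (1/12)/(w² + 5) - (1/12)/(w² + 17)


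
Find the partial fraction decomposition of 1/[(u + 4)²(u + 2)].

Cover-up at u=-2: R = 1/(-2 + 4)² = 1/4. Cover-up at u=-4: Q = 1/(-4 + 2) = -1/2. Comparing u² coeff: P = -R = -1/4
Result: (-1/4)/(u + 4) - (1/2)/(u + 4)² + (1/4)/(u + 2)


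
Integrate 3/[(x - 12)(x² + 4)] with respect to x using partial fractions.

Cover-up at x=12: α = 3/(12²+4) = 3/148. Coeff matching: β = -3/148, γ = -9/37. Decomposition: (3/148)/(x - 12) - ((3/148)x + 9/37)/(x² + 4). Integrate: linear → ln, quadratic → (1/2)ln + arctan: (3/148) ln|(x - 12)| - (3/296) ln(x² + 4) - (9/74) arctan(x/2) + C


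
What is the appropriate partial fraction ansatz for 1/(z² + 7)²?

Repeated quadratic factor: (Az + B)/(z² + 7) + (Cz + D)/(z² + 7)²


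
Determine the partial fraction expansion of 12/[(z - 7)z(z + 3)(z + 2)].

Using Heaviside cover-up: (2/105)/(z - 7) - (2/7)/z - (2/5)/(z + 3) + (2/3)/(z + 2)


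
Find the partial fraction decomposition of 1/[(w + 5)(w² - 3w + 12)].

Cover-up at w = -5: A = 1/((-5)² - 3·(-5) + 12) = 1/52. Then B = -A = -1/52, C = -A·(-3 - 5) = 2/13
Result: (1/52)/(w + 5) - ((1/52)w - 2/13)/(w² - 3w + 12)


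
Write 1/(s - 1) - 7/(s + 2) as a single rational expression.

Common denominator (s - 1)(s + 2). Numerator: 1(s + 2) - 7(s - 1) = (s + 2) - (7s - 7) = -6s + 9
Result: (-6s + 9)/[(s - 1)(s + 2)]


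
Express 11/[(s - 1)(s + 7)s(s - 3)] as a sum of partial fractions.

Using Heaviside cover-up: (-11/16)/(s - 1) - (11/560)/(s + 7) + (11/21)/s + (11/60)/(s - 3)


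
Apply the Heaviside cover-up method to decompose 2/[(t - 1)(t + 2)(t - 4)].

Cover (t - 1), t=1: A = 2/[(1 + 2)(1 - 4)] = -2/9. Cover (t + 2), t=-2: B = 2/[(-2 - 1)(-2 - 4)] = 1/9. Cover (t - 4), t=4: C = 2/[(4 - 1)(4 + 2)] = 1/9.
Result: (-2/9)/(t - 1) + (1/9)/(t + 2) + (1/9)/(t - 4)


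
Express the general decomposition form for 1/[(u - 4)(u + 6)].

Distinct linear factors: A/(u - 4) + B/(u + 6)


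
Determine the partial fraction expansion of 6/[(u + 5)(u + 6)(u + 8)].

Using cover-up method: A = 2, B = -3, C = 1
Result: 2/(u + 5) - 3/(u + 6) + 1/(u + 8)


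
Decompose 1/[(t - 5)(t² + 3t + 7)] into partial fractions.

Cover-up at t = 5: α = 1/(5² + 3·5 + 7) = 1/47. Then β = -α = -1/47, γ = -α·(3 + 5) = -8/47
Result: (1/47)/(t - 5) - ((1/47)t + 8/47)/(t² + 3t + 7)


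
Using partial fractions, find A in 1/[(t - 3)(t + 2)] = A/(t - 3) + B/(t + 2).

Cover-up at t = 3: A = 1/(3 + 2) = 1/5


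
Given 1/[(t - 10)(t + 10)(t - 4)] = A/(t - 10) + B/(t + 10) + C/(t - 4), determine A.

Cover-up at t = 10: A = 1/[(10 + 10)(10 - 4)] = 1/[(20)(6)] = 1/120


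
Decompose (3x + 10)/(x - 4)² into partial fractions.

(3x + 10) = A(x - 4) + B. At x = 4: B = 3·4 + 10 = 22. Coeff of x: A = 3
Result: 3/(x - 4) + 22/(x - 4)²


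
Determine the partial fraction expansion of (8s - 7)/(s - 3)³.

(8s - 7) = α(s - 3)² + β(s - 3) + γ. At s = 3: γ = 8·3 - 7 = 17. Coefficients: α = 0, β = 8
Result: 8/(s - 3)² + 17/(s - 3)³


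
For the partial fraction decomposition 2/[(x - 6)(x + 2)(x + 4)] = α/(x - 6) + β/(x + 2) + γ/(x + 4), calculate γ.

Cover-up at x = -4: γ = 2/[(-4 - 6)(-4 + 2)] = 2/[(-10)(-2)] = 2/20 = 1/10


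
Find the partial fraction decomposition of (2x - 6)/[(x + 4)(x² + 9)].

At x=-4: α = (2·(-4) - 6)/((-4)² + 9) = -14/25. β = -α = 14/25, γ = 2 - (-4)·α = -6/25
Result: (-14/25)/(x + 4) + ((14/25)x - 6/25)/(x² + 9)


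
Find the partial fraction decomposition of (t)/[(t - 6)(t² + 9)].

At t=6: P = (1·6 + 0)/(6² + 9) = 2/15. Q = -P = -2/15, R = 1 - 6·P = 1/5
Result: (2/15)/(t - 6) - ((2/15)t - 1/5)/(t² + 9)


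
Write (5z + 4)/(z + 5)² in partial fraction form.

(5z + 4) = α(z + 5) + β. At z = -5: β = 5·(-5) + 4 = -21. Coeff of z: α = 5
Result: 5/(z + 5) - 21/(z + 5)²


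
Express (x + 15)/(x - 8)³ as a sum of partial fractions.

(x + 15) = α(x - 8)² + β(x - 8) + γ. At x = 8: γ = 1·8 + 15 = 23. Coefficients: α = 0, β = 1
Result: 1/(x - 8)² + 23/(x - 8)³


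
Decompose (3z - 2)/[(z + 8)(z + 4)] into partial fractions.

At z=-8: α = (3·(-8) - 2)/(-8 + 4) = 13/2. At z=-4: β = (3·(-4) - 2)/(-4 + 8) = -7/2
Result: (13/2)/(z + 8) - (7/2)/(z + 4)


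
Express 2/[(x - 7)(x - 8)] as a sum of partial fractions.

2/(x - 7)(x - 8) = P/(x - 7) + Q/(x - 8). P = 2/(7 - 8) = -2, Q = 2/(8 - 7) = 2
Result: -2/(x - 7) + 2/(x - 8)


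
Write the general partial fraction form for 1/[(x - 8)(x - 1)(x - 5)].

Three distinct linear factors: A/(x - 8) + B/(x - 1) + C/(x - 5)


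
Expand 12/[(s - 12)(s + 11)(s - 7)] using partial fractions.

Using cover-up method: α = 12/115, β = 2/69, γ = -2/15
Result: (12/115)/(s - 12) + (2/69)/(s + 11) - (2/15)/(s - 7)


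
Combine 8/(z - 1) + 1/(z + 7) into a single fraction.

Common denominator (z - 1)(z + 7). Numerator: 8(z + 7) + 1(z - 1) = (8z + 56) + (z - 1) = 9z + 55
Result: (9z + 55)/[(z - 1)(z + 7)]


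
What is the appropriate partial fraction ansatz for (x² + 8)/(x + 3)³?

Repeated linear factor (power 3): α/(x + 3) + β/(x + 3)² + γ/(x + 3)³


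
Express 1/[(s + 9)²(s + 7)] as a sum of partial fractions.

Cover-up at s=-7: C = 1/(-7 + 9)² = 1/4. Cover-up at s=-9: B = 1/(-9 + 7) = -1/2. Comparing s² coeff: A = -C = -1/4
Result: (-1/4)/(s + 9) - (1/2)/(s + 9)² + (1/4)/(s + 7)


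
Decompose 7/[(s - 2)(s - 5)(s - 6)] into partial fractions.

Using cover-up method: α = 7/12, β = -7/3, γ = 7/4
Result: (7/12)/(s - 2) - (7/3)/(s - 5) + (7/4)/(s - 6)


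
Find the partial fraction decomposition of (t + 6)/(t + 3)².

(t + 6) = A(t + 3) + B. At t = -3: B = 1·(-3) + 6 = 3. Coeff of t: A = 1
Result: 1/(t + 3) + 3/(t + 3)²


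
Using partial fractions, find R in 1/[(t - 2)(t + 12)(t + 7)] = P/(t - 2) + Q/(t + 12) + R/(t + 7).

Cover-up at t = -7: R = 1/[(-7 - 2)(-7 + 12)] = 1/[(-9)(5)] = -1/45


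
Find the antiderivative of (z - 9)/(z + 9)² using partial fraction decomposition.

Decompose: A = 1, B = 1·(-9) - 9 = -18, so (z - 9)/(z + 9)² = 1/(z + 9) - 18/(z + 9)². Integrate: ∫ A/(z + 9) dz = ln|(z + 9)|; ∫ B/(z + 9)² dz = 18/(z + 9). Sum: ln|(z + 9)| + 18/(z + 9) + C


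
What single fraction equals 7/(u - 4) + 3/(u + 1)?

Common denominator (u - 4)(u + 1). Numerator: 7(u + 1) + 3(u - 4) = (7u + 7) + (3u - 12) = 10u - 5
Result: (10u - 5)/[(u - 4)(u + 1)]


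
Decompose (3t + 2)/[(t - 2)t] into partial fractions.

At t=2: α = (3·2 + 2)/(2 - 0) = 4. At t=0: β = (3·0 + 2)/(0 - 2) = -1
Result: 4/(t - 2) - 1/t


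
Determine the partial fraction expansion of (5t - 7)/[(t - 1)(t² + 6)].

At t=1: P = (5·1 - 7)/(1² + 6) = -2/7. Q = -P = 2/7, R = 5 - 1·P = 37/7
Result: (-2/7)/(t - 1) + ((2/7)t + 37/7)/(t² + 6)


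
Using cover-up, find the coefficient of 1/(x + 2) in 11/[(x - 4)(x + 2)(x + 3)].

Cover (x + 2), set x=-2: 11/[(-2 - 4)(-2 + 3)] = -11/6


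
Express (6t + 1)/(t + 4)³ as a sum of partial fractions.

(6t + 1) = P(t + 4)² + Q(t + 4) + R. At t = -4: R = 6·(-4) + 1 = -23. Coefficients: P = 0, Q = 6
Result: 6/(t + 4)² - 23/(t + 4)³


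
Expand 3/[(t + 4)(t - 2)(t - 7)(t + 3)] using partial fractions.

Using Heaviside cover-up: (-1/22)/(t + 4) - (1/50)/(t - 2) + (3/550)/(t - 7) + (3/50)/(t + 3)


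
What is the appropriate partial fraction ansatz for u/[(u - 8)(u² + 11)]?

Linear + irreducible quadratic: P/(u - 8) + (Qu + R)/(u² + 11)


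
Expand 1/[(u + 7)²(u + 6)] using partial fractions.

Cover-up at u=-6: R = 1/(-6 + 7)² = 1. Cover-up at u=-7: Q = 1/(-7 + 6) = -1. Comparing u² coeff: P = -R = -1
Result: -1/(u + 7) - 1/(u + 7)² + 1/(u + 6)


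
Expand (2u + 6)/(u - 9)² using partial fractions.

(2u + 6) = α(u - 9) + β. At u = 9: β = 2·9 + 6 = 24. Coeff of u: α = 2
Result: 2/(u - 9) + 24/(u - 9)²


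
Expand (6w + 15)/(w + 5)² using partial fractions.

(6w + 15) = A(w + 5) + B. At w = -5: B = 6·(-5) + 15 = -15. Coeff of w: A = 6
Result: 6/(w + 5) - 15/(w + 5)²


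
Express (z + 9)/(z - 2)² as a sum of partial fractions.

(z + 9) = α(z - 2) + β. At z = 2: β = 1·2 + 9 = 11. Coeff of z: α = 1
Result: 1/(z - 2) + 11/(z - 2)²


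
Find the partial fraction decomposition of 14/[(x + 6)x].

14/(x + 6)x = α/(x + 6) + β/x. α = 14/(-6 - 0) = -7/3, β = 14/(0 + 6) = 7/3
Result: (-7/3)/(x + 6) + (7/3)/x


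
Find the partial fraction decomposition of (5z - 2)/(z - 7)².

(5z - 2) = α(z - 7) + β. At z = 7: β = 5·7 - 2 = 33. Coeff of z: α = 5
Result: 5/(z - 7) + 33/(z - 7)²


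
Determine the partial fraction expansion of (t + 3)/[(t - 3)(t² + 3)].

At t=3: P = (1·3 + 3)/(3² + 3) = 1/2. Q = -P = -1/2, R = 1 - 3·P = -1/2
Result: (1/2)/(t - 3) - ((1/2)t + 1/2)/(t² + 3)


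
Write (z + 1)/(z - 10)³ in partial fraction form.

(z + 1) = A(z - 10)² + B(z - 10) + C. At z = 10: C = 1·10 + 1 = 11. Coefficients: A = 0, B = 1
Result: 1/(z - 10)² + 11/(z - 10)³


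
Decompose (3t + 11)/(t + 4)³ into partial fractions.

(3t + 11) = A(t + 4)² + B(t + 4) + C. At t = -4: C = 3·(-4) + 11 = -1. Coefficients: A = 0, B = 3
Result: 3/(t + 4)² - 1/(t + 4)³


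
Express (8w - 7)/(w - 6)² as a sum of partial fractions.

(8w - 7) = A(w - 6) + B. At w = 6: B = 8·6 - 7 = 41. Coeff of w: A = 8
Result: 8/(w - 6) + 41/(w - 6)²


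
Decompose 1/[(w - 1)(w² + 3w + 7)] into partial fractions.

Cover-up at w = 1: A = 1/(1² + 3·1 + 7) = 1/11. Then B = -A = -1/11, C = -A·(3 + 1) = -4/11
Result: (1/11)/(w - 1) - ((1/11)w + 4/11)/(w² + 3w + 7)


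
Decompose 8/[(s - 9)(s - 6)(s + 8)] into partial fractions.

Using cover-up method: P = 8/51, Q = -4/21, R = 4/119
Result: (8/51)/(s - 9) - (4/21)/(s - 6) + (4/119)/(s + 8)


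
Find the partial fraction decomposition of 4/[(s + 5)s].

4/(s + 5)s = α/(s + 5) + β/s. α = 4/(-5 - 0) = -4/5, β = 4/(0 + 5) = 4/5
Result: (-4/5)/(s + 5) + (4/5)/s


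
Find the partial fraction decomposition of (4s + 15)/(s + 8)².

(4s + 15) = P(s + 8) + Q. At s = -8: Q = 4·(-8) + 15 = -17. Coeff of s: P = 4
Result: 4/(s + 8) - 17/(s + 8)²


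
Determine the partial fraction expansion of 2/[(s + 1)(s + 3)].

2/(s + 1)(s + 3) = P/(s + 1) + Q/(s + 3). P = 2/(-1 + 3) = 1, Q = 2/(-3 + 1) = -1
Result: 1/(s + 1) - 1/(s + 3)


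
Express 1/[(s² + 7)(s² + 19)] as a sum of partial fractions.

Coefficient matching gives α = γ = 0, β = 1/(19-7) = 1/12, δ = -β = -1/12
Result: (1/12)/(s² + 7) - (1/12)/(s² + 19)


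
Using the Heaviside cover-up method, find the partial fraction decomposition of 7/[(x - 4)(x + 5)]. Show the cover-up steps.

Cover (x - 4): set x=4, get α = 7/(4 + 5) = 7/9. Cover (x + 5): set x=-5, get β = 7/(-5 - 4) = -7/9.
Result: (7/9)/(x - 4) - (7/9)/(x + 5)


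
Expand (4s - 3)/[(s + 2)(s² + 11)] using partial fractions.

At s=-2: A = (4·(-2) - 3)/((-2)² + 11) = -11/15. B = -A = 11/15, C = 4 - (-2)·A = 38/15
Result: (-11/15)/(s + 2) + ((11/15)s + 38/15)/(s² + 11)


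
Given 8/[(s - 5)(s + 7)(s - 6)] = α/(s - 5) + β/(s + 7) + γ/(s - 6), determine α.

Cover-up at s = 5: α = 8/[(5 + 7)(5 - 6)] = 8/[(12)(-1)] = -8/12 = -2/3


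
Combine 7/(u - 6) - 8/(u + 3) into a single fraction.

Common denominator (u - 6)(u + 3). Numerator: 7(u + 3) - 8(u - 6) = (7u + 21) - (8u - 48) = -u + 69
Result: (-u + 69)/[(u - 6)(u + 3)]


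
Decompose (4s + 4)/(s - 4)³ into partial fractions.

(4s + 4) = P(s - 4)² + Q(s - 4) + R. At s = 4: R = 4·4 + 4 = 20. Coefficients: P = 0, Q = 4
Result: 4/(s - 4)² + 20/(s - 4)³


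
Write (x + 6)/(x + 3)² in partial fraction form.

(x + 6) = α(x + 3) + β. At x = -3: β = 1·(-3) + 6 = 3. Coeff of x: α = 1
Result: 1/(x + 3) + 3/(x + 3)²


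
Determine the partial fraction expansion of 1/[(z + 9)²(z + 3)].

Cover-up at z=-3: γ = 1/(-3 + 9)² = 1/36. Cover-up at z=-9: β = 1/(-9 + 3) = -1/6. Comparing z² coeff: α = -γ = -1/36
Result: (-1/36)/(z + 9) - (1/6)/(z + 9)² + (1/36)/(z + 3)


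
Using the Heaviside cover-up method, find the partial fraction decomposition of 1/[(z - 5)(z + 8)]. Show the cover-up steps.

Cover (z - 5): set z=5, get P = 1/(5 + 8) = 1/13. Cover (z + 8): set z=-8, get Q = 1/(-8 - 5) = -1/13.
Result: (1/13)/(z - 5) - (1/13)/(z + 8)
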